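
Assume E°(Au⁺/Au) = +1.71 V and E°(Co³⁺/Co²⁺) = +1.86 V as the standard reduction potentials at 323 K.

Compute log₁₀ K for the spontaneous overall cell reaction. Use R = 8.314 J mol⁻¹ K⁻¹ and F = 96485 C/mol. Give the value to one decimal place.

Cathode: Co³⁺/Co²⁺; anode: Au⁺/Au. E°cell = (+1.86) − (+1.71) = +0.15 V, with n = 1.
ΔG° = −nFE° = −RT ln K, so ln K = nFE°/(RT) = (1)(96485)(+0.15) / ((8.314)(323)) = 5.389.
log₁₀ K = 5.389 / ln 10 = 2.3.

2.3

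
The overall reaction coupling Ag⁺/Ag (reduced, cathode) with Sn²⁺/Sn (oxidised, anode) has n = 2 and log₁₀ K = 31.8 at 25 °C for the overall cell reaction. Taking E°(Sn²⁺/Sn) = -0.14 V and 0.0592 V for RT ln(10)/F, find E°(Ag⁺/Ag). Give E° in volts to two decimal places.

E°cell = (0.0592/n)·log K = (0.0592/2)(31.8) = +0.941 V.
Since Ag⁺/Ag is the cathode and Sn²⁺/Sn the anode, E°cell = E°(Ag⁺/Ag) − E°(Sn²⁺/Sn).
So E°(Ag⁺/Ag) = E°cell + E°(Sn²⁺/Sn) = +0.941 + (-0.14) = +0.80 V.

+0.80 V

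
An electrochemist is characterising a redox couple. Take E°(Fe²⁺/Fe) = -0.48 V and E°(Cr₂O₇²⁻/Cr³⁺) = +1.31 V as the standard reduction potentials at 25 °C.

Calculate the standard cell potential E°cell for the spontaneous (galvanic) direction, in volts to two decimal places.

The Cr₂O₇²⁻/Cr³⁺ couple has the higher reduction potential, so it is the cathode; Fe²⁺/Fe is oxidised at the anode.
E°cell = E°(cathode) − E°(anode) = (+1.31) − (-0.48) = +1.79 V.

+1.79 V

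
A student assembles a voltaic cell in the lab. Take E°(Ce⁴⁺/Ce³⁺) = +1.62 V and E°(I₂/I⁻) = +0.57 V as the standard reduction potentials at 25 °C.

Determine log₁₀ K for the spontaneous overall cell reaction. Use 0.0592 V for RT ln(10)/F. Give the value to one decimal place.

35.5

Cathode: Ce⁴⁺/Ce³⁺; anode: I₂/I⁻. E°cell = +1.05 V, n = 2.
log K = nE°cell / 0.0592 = (2)(+1.05) / 0.0592 = 35.5.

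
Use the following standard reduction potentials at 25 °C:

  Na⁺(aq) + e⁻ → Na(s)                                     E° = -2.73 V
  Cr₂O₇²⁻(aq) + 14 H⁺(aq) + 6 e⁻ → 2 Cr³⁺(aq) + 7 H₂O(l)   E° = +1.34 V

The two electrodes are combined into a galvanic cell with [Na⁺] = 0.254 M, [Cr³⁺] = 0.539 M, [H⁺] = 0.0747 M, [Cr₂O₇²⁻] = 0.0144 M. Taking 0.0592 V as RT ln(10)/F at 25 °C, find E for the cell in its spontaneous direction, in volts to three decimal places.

Cr₂O₇²⁻/Cr³⁺ is the cathode (higher E°), Na⁺/Na the anode: E°cell = +1.34 − (-2.73) = +4.07 V, n = 6.
Overall: Cr₂O₇²⁻(aq) + 14 H⁺(aq) + 6 Na(s) → 2 Cr³⁺(aq) + 7 H₂O(l) + 6 Na⁺(aq)
Q = [Cr³⁺]^2·[Na⁺]^6 / ([Cr₂O₇²⁻]·[H⁺]^14); log Q = 13.507.
E = E° − (0.0592/n) log Q = +4.07 − (0.0592/6)(13.507) = +3.937 V.

+3.937 V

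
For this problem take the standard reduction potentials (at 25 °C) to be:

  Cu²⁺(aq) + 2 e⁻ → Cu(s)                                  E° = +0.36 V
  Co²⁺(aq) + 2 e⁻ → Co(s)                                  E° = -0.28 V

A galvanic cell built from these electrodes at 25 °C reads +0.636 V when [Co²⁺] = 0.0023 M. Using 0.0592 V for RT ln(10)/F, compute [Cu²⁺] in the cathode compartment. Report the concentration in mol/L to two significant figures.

Cu²⁺/Cu is the cathode, Co²⁺/Co the anode: E°cell = +0.64 V, n = 2.
Overall reaction: Cu²⁺(aq) + Co(s) → Cu(s) + Co²⁺(aq); Q = [Co²⁺]^1/[Cu²⁺]^1.
From E = E° − (0.0592/n) log Q: log Q = (E° − E)·n/0.0592 = (+0.64 − (+0.636))·2/0.0592 = 0.1351.
So 1·log[Cu²⁺] = 1·log(0.0023) − log Q = -2.6383 − (0.1351) = -2.7734; [Cu²⁺] = 10^(-2.7734) ≈ 0.0017 M.

0.0017 M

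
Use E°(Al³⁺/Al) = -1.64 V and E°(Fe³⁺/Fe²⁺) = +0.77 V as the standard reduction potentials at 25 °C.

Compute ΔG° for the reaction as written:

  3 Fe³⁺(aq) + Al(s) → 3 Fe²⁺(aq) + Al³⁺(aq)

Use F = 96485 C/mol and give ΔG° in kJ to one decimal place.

As written, Fe³⁺/Fe²⁺ is reduced (cathode) and Al³⁺/Al is oxidised (anode), so E°cell = (+0.77) − (-1.64) = +2.41 V.
Balancing electrons gives n = 3.
ΔG° = −nFE° = −(3)(96485)(+2.41) = -697,587 J = -697.6 kJ.

-697.6 kJ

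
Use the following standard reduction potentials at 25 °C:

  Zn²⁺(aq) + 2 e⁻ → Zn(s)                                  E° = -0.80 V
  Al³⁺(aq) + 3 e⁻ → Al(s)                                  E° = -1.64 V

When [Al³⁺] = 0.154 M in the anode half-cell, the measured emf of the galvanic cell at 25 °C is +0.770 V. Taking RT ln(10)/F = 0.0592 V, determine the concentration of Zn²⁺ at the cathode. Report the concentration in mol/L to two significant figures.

Zn²⁺/Zn is the cathode, Al³⁺/Al the anode: E°cell = +0.84 V, n = 6.
Overall reaction: 3 Zn²⁺(aq) + 2 Al(s) → 3 Zn(s) + 2 Al³⁺(aq); Q = [Al³⁺]^2/[Zn²⁺]^3.
From E = E° − (0.0592/n) log Q: log Q = (E° − E)·n/0.0592 = (+0.84 − (+0.770))·6/0.0592 = 7.0946.
So 3·log[Zn²⁺] = 2·log(0.154) − log Q = -1.6250 − (7.0946) = -8.7196; log[Zn²⁺] = -8.7196 / 3 = -2.9065; [Zn²⁺] = 10^(-2.9065) ≈ 0.0012 M.

0.0012 M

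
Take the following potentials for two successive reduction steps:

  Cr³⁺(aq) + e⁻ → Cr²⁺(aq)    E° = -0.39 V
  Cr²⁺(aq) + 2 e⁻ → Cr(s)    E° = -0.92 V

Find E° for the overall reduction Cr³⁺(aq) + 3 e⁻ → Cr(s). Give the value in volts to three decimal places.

-0.743 V

Since ΔG° = −nFE° is additive over sequential reductions, n₃E°₃ = n₁E°₁ + n₂E°₂.
E°₃ = (1×-0.39 + 2×-0.92) / 3 = (-2.230) / 3 = -0.743 V.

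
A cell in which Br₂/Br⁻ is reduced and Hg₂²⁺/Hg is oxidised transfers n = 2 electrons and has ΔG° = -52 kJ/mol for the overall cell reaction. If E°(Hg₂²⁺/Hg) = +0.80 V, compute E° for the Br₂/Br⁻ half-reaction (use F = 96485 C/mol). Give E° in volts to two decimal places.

+1.07 V

E°cell = −ΔG°/(nF) = −(-52×10³)/((2)(96485)) = +0.269 V.
Since Br₂/Br⁻ is the cathode and Hg₂²⁺/Hg the anode, E°cell = E°(Br₂/Br⁻) − E°(Hg₂²⁺/Hg).
So E°(Br₂/Br⁻) = E°cell + E°(Hg₂²⁺/Hg) = +0.269 + (+0.80) = +1.07 V.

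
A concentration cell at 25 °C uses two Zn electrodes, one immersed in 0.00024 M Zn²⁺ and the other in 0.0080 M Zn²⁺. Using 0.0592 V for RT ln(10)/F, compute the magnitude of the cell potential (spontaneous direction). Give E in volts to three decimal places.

+0.045 V

For a concentration cell E°cell = 0. The 0.0080 M side is the cathode (reduction is favoured where [Zn²⁺] is higher).
With n = 2, E = −(0.0592/2) log([Zn²⁺]ₐₙ/[Zn²⁺]꜀ₐₜ) = −(0.0592/2) log(0.00024/0.008) = −(0.0592/2)(-1.523) = +0.045 V.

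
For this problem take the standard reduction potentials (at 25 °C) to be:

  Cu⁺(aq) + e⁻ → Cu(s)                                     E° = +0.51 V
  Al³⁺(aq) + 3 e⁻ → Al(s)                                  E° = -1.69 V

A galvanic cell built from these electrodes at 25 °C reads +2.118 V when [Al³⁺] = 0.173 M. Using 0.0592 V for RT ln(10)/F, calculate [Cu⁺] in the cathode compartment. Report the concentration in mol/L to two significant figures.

Cu⁺/Cu is the cathode, Al³⁺/Al the anode: E°cell = +2.20 V, n = 3.
Overall reaction: 3 Cu⁺(aq) + Al(s) → 3 Cu(s) + Al³⁺(aq); Q = [Al³⁺]^1/[Cu⁺]^3.
From E = E° − (0.0592/n) log Q: log Q = (E° − E)·n/0.0592 = (+2.20 − (+2.118))·3/0.0592 = 4.1554.
So 3·log[Cu⁺] = 1·log(0.173) − log Q = -0.7620 − (4.1554) = -4.9174; log[Cu⁺] = -4.9174 / 3 = -1.6391; [Cu⁺] = 10^(-1.6391) ≈ 0.023 M.

0.023 M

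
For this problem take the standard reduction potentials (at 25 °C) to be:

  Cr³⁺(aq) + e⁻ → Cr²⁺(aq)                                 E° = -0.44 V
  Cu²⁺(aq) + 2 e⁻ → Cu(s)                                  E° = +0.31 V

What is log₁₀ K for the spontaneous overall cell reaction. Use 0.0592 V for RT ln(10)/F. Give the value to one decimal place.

Cathode: Cu²⁺/Cu; anode: Cr³⁺/Cr²⁺. E°cell = +0.75 V, n = 2.
log K = nE°cell / 0.0592 = (2)(+0.75) / 0.0592 = 25.3.

25.3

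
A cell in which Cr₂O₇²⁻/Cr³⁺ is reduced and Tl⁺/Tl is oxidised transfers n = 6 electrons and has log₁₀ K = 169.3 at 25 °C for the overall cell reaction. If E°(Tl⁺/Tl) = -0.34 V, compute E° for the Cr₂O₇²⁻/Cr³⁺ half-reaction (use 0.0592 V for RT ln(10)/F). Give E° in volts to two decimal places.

+1.33 V

E°cell = (0.0592/n)·log K = (0.0592/6)(169.3) = +1.670 V.
Since Cr₂O₇²⁻/Cr³⁺ is the cathode and Tl⁺/Tl the anode, E°cell = E°(Cr₂O₇²⁻/Cr³⁺) − E°(Tl⁺/Tl).
So E°(Cr₂O₇²⁻/Cr³⁺) = E°cell + E°(Tl⁺/Tl) = +1.670 + (-0.34) = +1.33 V.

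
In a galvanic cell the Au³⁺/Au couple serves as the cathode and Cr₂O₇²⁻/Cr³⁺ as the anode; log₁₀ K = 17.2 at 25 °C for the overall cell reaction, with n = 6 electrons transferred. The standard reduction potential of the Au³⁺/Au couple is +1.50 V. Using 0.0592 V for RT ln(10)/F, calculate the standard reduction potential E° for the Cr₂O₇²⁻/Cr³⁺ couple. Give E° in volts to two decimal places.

+1.33 V

E°cell = (0.0592/n)·log K = (0.0592/6)(17.2) = +0.170 V.
Since Au³⁺/Au is the cathode and Cr₂O₇²⁻/Cr³⁺ the anode, E°cell = E°(Au³⁺/Au) − E°(Cr₂O₇²⁻/Cr³⁺).
So E°(Cr₂O₇²⁻/Cr³⁺) = E°(Au³⁺/Au) − E°cell = (+1.50) − (+0.170) = +1.33 V.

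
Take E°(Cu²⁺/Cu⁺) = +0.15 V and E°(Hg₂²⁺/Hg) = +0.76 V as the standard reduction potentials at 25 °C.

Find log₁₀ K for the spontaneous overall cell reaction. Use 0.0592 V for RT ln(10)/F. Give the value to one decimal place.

20.6

Cathode: Hg₂²⁺/Hg; anode: Cu²⁺/Cu⁺. E°cell = +0.61 V, n = 2.
log K = nE°cell / 0.0592 = (2)(+0.61) / 0.0592 = 20.6.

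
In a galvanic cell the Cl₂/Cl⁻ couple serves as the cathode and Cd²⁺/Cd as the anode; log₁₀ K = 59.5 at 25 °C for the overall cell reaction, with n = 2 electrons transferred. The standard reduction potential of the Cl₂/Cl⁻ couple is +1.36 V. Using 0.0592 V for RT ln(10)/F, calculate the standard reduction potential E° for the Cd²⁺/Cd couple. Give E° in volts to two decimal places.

E°cell = (0.0592/n)·log K = (0.0592/2)(59.5) = +1.761 V.
Since Cl₂/Cl⁻ is the cathode and Cd²⁺/Cd the anode, E°cell = E°(Cl₂/Cl⁻) − E°(Cd²⁺/Cd).
So E°(Cd²⁺/Cd) = E°(Cl₂/Cl⁻) − E°cell = (+1.36) − (+1.761) = -0.40 V.

-0.40 V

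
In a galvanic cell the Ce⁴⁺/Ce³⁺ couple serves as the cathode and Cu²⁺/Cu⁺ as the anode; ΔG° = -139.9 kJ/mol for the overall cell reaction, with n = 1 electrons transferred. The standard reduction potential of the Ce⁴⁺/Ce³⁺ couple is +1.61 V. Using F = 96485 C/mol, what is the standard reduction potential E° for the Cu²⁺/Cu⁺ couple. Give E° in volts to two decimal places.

+0.16 V

E°cell = −ΔG°/(nF) = −(-139.9×10³)/((1)(96485)) = +1.450 V.
Since Ce⁴⁺/Ce³⁺ is the cathode and Cu²⁺/Cu⁺ the anode, E°cell = E°(Ce⁴⁺/Ce³⁺) − E°(Cu²⁺/Cu⁺).
So E°(Cu²⁺/Cu⁺) = E°(Ce⁴⁺/Ce³⁺) − E°cell = (+1.61) − (+1.450) = +0.16 V.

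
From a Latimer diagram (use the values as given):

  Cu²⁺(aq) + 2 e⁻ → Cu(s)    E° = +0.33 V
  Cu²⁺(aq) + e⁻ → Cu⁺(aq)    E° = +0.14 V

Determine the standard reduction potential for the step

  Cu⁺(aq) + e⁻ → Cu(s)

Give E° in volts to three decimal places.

+0.520 V

Sequential free energies add, so n₃E°₃ = n₁E°₁ + n₂E°₂.
With n₃ = 2, and the known step contributing 1×(+0.14) V, the unknown satisfies 1·E° = 2×(+0.33) − 1×(+0.14) = +0.520.
E° = +0.520 / 1 = +0.520 V.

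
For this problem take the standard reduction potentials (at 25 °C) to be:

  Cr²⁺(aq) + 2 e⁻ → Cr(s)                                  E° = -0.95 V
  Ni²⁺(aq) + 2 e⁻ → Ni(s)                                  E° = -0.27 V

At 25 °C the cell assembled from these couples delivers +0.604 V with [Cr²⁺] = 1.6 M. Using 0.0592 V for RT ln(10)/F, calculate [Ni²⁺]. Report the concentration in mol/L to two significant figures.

Ni²⁺/Ni is the cathode, Cr²⁺/Cr the anode: E°cell = +0.68 V, n = 2.
Overall reaction: Ni²⁺(aq) + Cr(s) → Ni(s) + Cr²⁺(aq); Q = [Cr²⁺]^1/[Ni²⁺]^1.
From E = E° − (0.0592/n) log Q: log Q = (E° − E)·n/0.0592 = (+0.68 − (+0.604))·2/0.0592 = 2.5676.
So 1·log[Ni²⁺] = 1·log(1.6) − log Q = 0.2041 − (2.5676) = -2.3635; [Ni²⁺] = 10^(-2.3635) ≈ 0.0043 M.

0.0043 M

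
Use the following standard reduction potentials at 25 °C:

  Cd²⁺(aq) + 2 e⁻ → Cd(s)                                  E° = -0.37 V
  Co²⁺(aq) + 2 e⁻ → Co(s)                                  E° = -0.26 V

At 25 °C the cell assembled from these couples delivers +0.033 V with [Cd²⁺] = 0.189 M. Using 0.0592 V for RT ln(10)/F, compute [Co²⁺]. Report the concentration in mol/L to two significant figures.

0.00047 M

Co²⁺/Co is the cathode, Cd²⁺/Cd the anode: E°cell = +0.11 V, n = 2.
Overall reaction: Co²⁺(aq) + Cd(s) → Co(s) + Cd²⁺(aq); Q = [Cd²⁺]^1/[Co²⁺]^1.
From E = E° − (0.0592/n) log Q: log Q = (E° − E)·n/0.0592 = (+0.11 − (+0.033))·2/0.0592 = 2.6014.
So 1·log[Co²⁺] = 1·log(0.189) − log Q = -0.7235 − (2.6014) = -3.3249; [Co²⁺] = 10^(-3.3249) ≈ 0.00047 M.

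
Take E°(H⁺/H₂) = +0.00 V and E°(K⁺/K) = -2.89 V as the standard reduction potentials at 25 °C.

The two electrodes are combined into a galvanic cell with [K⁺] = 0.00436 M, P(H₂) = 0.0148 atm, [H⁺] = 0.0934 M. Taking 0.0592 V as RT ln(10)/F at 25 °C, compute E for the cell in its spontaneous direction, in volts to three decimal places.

H⁺/H₂ is the cathode (higher E°), K⁺/K the anode: E°cell = +0.00 − (-2.89) = +2.89 V, n = 2.
Overall: 2 H⁺(aq) + 2 K(s) → H₂(g) + 2 K⁺(aq)
Q = P(H₂)·[K⁺]^2 / ([H⁺]^2); log Q = -4.491.
E = E° − (0.0592/n) log Q = +2.89 − (0.0592/2)(-4.491) = +3.023 V.

+3.023 V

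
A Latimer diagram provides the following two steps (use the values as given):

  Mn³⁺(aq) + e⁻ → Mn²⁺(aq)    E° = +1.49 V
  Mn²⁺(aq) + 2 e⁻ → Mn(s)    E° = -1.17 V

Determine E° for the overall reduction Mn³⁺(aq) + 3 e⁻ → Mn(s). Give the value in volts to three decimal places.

-0.283 V

Standard free energies of sequential steps add: ΔG°₃ = ΔG°₁ + ΔG°₂, so n₃E°₃ = n₁E°₁ + n₂E°₂.
E°₃ = (1×+1.49 + 2×-1.17) / 3 = (-0.850) / 3 = -0.283 V.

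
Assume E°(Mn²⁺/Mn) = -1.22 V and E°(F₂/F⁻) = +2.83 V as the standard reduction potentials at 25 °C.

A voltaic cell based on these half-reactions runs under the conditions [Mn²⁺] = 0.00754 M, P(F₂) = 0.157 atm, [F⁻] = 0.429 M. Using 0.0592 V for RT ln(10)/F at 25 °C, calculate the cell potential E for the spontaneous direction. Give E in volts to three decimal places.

+4.111 V

F₂/F⁻ is the cathode (higher E°), Mn²⁺/Mn the anode: E°cell = +2.83 − (-1.22) = +4.05 V, n = 2.
Overall: F₂(g) + Mn(s) → 2 F⁻(aq) + Mn²⁺(aq)
Q = [F⁻]^2·[Mn²⁺] / (P(F₂)); log Q = -2.054.
E = E° − (0.0592/n) log Q = +4.05 − (0.0592/2)(-2.054) = +4.111 V.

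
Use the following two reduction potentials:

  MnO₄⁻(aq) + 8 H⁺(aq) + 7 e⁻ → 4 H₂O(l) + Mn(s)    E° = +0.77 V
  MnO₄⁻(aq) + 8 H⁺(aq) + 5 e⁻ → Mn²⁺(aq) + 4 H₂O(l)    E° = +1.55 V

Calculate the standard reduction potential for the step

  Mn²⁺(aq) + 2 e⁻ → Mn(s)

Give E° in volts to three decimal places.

Sequential free energies add, so n₃E°₃ = n₁E°₁ + n₂E°₂.
With n₃ = 7, and the known step contributing 5×(+1.55) V, the unknown satisfies 2·E° = 7×(+0.77) − 5×(+1.55) = -2.360.
E° = -2.360 / 2 = -1.180 V.

-1.180 V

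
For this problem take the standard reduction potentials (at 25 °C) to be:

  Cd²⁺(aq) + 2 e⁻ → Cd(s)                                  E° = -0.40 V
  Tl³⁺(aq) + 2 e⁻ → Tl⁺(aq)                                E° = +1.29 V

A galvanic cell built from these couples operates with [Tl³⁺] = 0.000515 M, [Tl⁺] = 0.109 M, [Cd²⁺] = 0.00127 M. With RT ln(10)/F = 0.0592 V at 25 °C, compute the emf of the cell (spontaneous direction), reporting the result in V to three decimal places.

Tl³⁺/Tl⁺ is the cathode (higher E°), Cd²⁺/Cd the anode: E°cell = +1.29 − (-0.40) = +1.69 V, n = 2.
Overall: Tl³⁺(aq) + Cd(s) → Tl⁺(aq) + Cd²⁺(aq)
Q = [Tl⁺]·[Cd²⁺] / ([Tl³⁺]); log Q = -0.571.
E = E° − (0.0592/n) log Q = +1.69 − (0.0592/2)(-0.571) = +1.707 V.

+1.707 V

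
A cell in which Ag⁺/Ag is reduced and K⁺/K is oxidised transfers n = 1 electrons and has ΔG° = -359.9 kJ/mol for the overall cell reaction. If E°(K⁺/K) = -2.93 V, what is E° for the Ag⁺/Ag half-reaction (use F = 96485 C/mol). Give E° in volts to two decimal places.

E°cell = −ΔG°/(nF) = −(-359.9×10³)/((1)(96485)) = +3.730 V.
Since Ag⁺/Ag is the cathode and K⁺/K the anode, E°cell = E°(Ag⁺/Ag) − E°(K⁺/K).
So E°(Ag⁺/Ag) = E°cell + E°(K⁺/K) = +3.730 + (-2.93) = +0.80 V.

+0.80 V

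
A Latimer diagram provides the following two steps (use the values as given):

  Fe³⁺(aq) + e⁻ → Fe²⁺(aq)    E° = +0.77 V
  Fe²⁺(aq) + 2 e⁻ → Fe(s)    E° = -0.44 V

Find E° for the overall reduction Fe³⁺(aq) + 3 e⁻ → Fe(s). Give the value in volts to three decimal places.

-0.037 V

Since ΔG° = −nFE° is additive over sequential reductions, n₃E°₃ = n₁E°₁ + n₂E°₂.
E°₃ = (1×+0.77 + 2×-0.44) / 3 = (-0.110) / 3 = -0.037 V.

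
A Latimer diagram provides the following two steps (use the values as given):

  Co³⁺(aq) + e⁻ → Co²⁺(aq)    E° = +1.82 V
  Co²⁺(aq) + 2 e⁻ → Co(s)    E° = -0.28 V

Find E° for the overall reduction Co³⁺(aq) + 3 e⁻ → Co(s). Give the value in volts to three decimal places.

+0.420 V

Adding the free-energy changes (−nFE°) of the two steps gives −n₃FE°₃ = −n₁FE°₁ − n₂FE°₂.
E°₃ = (1×+1.82 + 2×-0.28) / 3 = (+1.260) / 3 = +0.420 V.
E° values themselves are not directly additive — weighting by electron count is essential.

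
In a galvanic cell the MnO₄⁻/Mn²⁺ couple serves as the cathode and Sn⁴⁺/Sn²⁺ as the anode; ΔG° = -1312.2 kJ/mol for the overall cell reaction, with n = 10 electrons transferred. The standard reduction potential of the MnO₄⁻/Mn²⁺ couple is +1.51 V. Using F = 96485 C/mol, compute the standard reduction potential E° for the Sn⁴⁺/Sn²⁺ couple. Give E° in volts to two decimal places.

+0.15 V

E°cell = −ΔG°/(nF) = −(-1312.2×10³)/((10)(96485)) = +1.360 V.
Since MnO₄⁻/Mn²⁺ is the cathode and Sn⁴⁺/Sn²⁺ the anode, E°cell = E°(MnO₄⁻/Mn²⁺) − E°(Sn⁴⁺/Sn²⁺).
So E°(Sn⁴⁺/Sn²⁺) = E°(MnO₄⁻/Mn²⁺) − E°cell = (+1.51) − (+1.360) = +0.15 V.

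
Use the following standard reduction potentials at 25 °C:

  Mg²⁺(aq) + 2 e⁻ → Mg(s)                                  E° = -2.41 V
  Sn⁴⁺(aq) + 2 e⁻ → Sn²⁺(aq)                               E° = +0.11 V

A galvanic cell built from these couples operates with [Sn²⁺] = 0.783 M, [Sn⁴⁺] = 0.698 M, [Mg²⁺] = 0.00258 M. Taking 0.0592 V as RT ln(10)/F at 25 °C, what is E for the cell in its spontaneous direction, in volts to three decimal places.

+2.595 V

Sn⁴⁺/Sn²⁺ is the cathode (higher E°), Mg²⁺/Mg the anode: E°cell = +0.11 − (-2.41) = +2.52 V, n = 2.
Overall: Sn⁴⁺(aq) + Mg(s) → Sn²⁺(aq) + Mg²⁺(aq)
Q = [Sn²⁺]·[Mg²⁺] / ([Sn⁴⁺]); log Q = -2.538.
E = E° − (0.0592/n) log Q = +2.52 − (0.0592/2)(-2.538) = +2.595 V.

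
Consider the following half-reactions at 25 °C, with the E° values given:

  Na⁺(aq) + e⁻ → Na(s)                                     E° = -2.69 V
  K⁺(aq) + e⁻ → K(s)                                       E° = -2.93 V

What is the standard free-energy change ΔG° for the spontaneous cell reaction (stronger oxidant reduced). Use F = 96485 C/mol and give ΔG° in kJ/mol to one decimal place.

-23.2 kJ/mol

Na⁺/Na (E° = -2.69 V) is the cathode; K⁺/K (E° = -2.93 V) is the anode, so E°cell = +0.24 V.
Balancing electrons gives n = 1 (lcm of 1 and 1).
ΔG° = −nFE° = −(1)(96485)(+0.24) = -23,156 J = -23.2 kJ/mol.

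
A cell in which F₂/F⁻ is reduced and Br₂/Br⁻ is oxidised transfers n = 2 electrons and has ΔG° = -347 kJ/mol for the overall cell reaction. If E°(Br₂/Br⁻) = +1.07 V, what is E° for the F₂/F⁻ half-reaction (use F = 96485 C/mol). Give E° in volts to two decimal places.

E°cell = −ΔG°/(nF) = −(-347×10³)/((2)(96485)) = +1.798 V.
Since F₂/F⁻ is the cathode and Br₂/Br⁻ the anode, E°cell = E°(F₂/F⁻) − E°(Br₂/Br⁻).
So E°(F₂/F⁻) = E°cell + E°(Br₂/Br⁻) = +1.798 + (+1.07) = +2.87 V.

+2.87 V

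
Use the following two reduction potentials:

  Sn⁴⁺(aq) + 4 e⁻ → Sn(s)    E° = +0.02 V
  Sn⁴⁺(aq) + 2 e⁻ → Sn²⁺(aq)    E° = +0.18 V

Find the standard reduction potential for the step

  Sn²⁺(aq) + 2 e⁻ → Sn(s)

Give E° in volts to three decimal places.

-0.140 V

Sequential free energies add, so n₃E°₃ = n₁E°₁ + n₂E°₂.
With n₃ = 4, and the known step contributing 2×(+0.18) V, the unknown satisfies 2·E° = 4×(+0.02) − 2×(+0.18) = -0.280.
E° = -0.280 / 2 = -0.140 V.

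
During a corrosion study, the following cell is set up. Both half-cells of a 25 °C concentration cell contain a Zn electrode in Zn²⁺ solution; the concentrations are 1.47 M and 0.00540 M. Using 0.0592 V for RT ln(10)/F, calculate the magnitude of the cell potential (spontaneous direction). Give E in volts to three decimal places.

+0.072 V

For a concentration cell E°cell = 0. The 1.47 M side is the cathode (reduction is favoured where [Zn²⁺] is higher).
With n = 2, E = −(0.0592/2) log([Zn²⁺]ₐₙ/[Zn²⁺]꜀ₐₜ) = −(0.0592/2) log(0.0054/1.47) = −(0.0592/2)(-2.435) = +0.072 V.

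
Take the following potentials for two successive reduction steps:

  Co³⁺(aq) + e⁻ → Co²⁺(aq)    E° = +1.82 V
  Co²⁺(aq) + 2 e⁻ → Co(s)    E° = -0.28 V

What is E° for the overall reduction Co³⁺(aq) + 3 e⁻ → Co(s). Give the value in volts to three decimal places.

+0.420 V

Adding the free-energy changes (−nFE°) of the two steps gives −n₃FE°₃ = −n₁FE°₁ − n₂FE°₂.
E°₃ = (1×+1.82 + 2×-0.28) / 3 = (+1.260) / 3 = +0.420 V.
Simply averaging or adding the two E° values would be wrong; the electron-weighted sum is required.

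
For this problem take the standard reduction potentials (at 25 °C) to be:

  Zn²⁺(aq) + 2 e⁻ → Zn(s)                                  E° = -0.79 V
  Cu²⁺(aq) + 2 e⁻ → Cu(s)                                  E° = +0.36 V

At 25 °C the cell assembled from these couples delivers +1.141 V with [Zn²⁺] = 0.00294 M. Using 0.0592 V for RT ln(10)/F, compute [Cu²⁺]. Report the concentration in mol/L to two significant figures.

Cu²⁺/Cu is the cathode, Zn²⁺/Zn the anode: E°cell = +1.15 V, n = 2.
Overall reaction: Cu²⁺(aq) + Zn(s) → Cu(s) + Zn²⁺(aq); Q = [Zn²⁺]^1/[Cu²⁺]^1.
From E = E° − (0.0592/n) log Q: log Q = (E° − E)·n/0.0592 = (+1.15 − (+1.141))·2/0.0592 = 0.3041.
So 1·log[Cu²⁺] = 1·log(0.00294) − log Q = -2.5317 − (0.3041) = -2.8358; [Cu²⁺] = 10^(-2.8358) ≈ 0.0015 M.

0.0015 M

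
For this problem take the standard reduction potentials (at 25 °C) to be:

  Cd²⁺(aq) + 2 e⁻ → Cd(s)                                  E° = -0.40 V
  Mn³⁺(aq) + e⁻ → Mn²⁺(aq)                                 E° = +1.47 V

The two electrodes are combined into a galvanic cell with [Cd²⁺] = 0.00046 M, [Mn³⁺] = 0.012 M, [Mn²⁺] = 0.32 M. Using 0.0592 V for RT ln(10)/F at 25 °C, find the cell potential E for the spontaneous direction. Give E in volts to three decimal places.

+1.884 V

Mn³⁺/Mn²⁺ is the cathode (higher E°), Cd²⁺/Cd the anode: E°cell = +1.47 − (-0.40) = +1.87 V, n = 2.
Overall: 2 Mn³⁺(aq) + Cd(s) → 2 Mn²⁺(aq) + Cd²⁺(aq)
Q = [Mn²⁺]^2·[Cd²⁺] / ([Mn³⁺]^2); log Q = -0.485.
E = E° − (0.0592/n) log Q = +1.87 − (0.0592/2)(-0.485) = +1.884 V.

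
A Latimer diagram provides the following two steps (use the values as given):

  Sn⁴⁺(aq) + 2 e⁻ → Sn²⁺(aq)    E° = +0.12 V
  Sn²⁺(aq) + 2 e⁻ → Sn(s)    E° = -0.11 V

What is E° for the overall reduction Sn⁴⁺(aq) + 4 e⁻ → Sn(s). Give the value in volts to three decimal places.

+0.005 V

Standard free energies of sequential steps add: ΔG°₃ = ΔG°₁ + ΔG°₂, so n₃E°₃ = n₁E°₁ + n₂E°₂.
E°₃ = (2×+0.12 + 2×-0.11) / 4 = (+0.020) / 4 = +0.005 V.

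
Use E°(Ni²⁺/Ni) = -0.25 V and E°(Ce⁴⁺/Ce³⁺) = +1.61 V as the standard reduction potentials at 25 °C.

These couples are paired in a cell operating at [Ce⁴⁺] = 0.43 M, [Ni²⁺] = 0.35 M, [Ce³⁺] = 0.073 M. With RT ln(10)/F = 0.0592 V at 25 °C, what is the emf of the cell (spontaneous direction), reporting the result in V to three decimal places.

Ce⁴⁺/Ce³⁺ is the cathode (higher E°), Ni²⁺/Ni the anode: E°cell = +1.61 − (-0.25) = +1.86 V, n = 2.
Overall: 2 Ce⁴⁺(aq) + Ni(s) → 2 Ce³⁺(aq) + Ni²⁺(aq)
Q = [Ce³⁺]^2·[Ni²⁺] / ([Ce⁴⁺]^2); log Q = -1.996.
E = E° − (0.0592/n) log Q = +1.86 − (0.0592/2)(-1.996) = +1.919 V.

+1.919 V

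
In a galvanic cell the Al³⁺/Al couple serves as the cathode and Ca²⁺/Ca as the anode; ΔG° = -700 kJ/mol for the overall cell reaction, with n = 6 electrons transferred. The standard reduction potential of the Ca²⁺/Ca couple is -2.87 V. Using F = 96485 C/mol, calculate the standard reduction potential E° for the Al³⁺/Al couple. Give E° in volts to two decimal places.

E°cell = −ΔG°/(nF) = −(-700×10³)/((6)(96485)) = +1.209 V.
Since Al³⁺/Al is the cathode and Ca²⁺/Ca the anode, E°cell = E°(Al³⁺/Al) − E°(Ca²⁺/Ca).
So E°(Al³⁺/Al) = E°cell + E°(Ca²⁺/Ca) = +1.209 + (-2.87) = -1.66 V.

-1.66 V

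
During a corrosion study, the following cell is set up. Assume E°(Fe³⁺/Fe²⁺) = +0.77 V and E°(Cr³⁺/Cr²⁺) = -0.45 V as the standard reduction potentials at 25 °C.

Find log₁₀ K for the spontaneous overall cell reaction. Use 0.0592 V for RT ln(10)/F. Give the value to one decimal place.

20.6

Cathode: Fe³⁺/Fe²⁺; anode: Cr³⁺/Cr²⁺. E°cell = +1.22 V, n = 1.
log K = nE°cell / 0.0592 = (1)(+1.22) / 0.0592 = 20.6.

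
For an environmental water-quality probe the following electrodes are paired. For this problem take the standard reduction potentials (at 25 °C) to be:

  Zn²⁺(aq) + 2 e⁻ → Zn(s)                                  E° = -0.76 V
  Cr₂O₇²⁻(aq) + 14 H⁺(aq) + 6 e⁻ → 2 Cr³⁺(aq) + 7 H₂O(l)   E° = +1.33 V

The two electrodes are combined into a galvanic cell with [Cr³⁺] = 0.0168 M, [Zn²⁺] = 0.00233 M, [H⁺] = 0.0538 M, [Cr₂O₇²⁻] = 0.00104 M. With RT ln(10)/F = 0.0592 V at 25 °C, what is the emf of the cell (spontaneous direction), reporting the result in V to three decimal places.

Cr₂O₇²⁻/Cr³⁺ is the cathode (higher E°), Zn²⁺/Zn the anode: E°cell = +1.33 − (-0.76) = +2.09 V, n = 6.
Overall: Cr₂O₇²⁻(aq) + 14 H⁺(aq) + 3 Zn(s) → 2 Cr³⁺(aq) + 7 H₂O(l) + 3 Zn²⁺(aq)
Q = [Cr³⁺]^2·[Zn²⁺]^3 / ([Cr₂O₇²⁻]·[H⁺]^14); log Q = 9.305.
E = E° − (0.0592/n) log Q = +2.09 − (0.0592/6)(9.305) = +1.998 V.

+1.998 V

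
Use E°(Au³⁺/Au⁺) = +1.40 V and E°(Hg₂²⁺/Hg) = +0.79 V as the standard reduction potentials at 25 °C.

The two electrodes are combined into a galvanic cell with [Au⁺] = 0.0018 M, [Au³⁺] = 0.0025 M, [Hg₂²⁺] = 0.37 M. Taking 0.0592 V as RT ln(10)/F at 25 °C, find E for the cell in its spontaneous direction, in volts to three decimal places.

+0.627 V

Au³⁺/Au⁺ is the cathode (higher E°), Hg₂²⁺/Hg the anode: E°cell = +1.40 − (+0.79) = +0.61 V, n = 2.
Overall: Au³⁺(aq) + 2 Hg(l) → Au⁺(aq) + Hg₂²⁺(aq)
Q = [Au⁺]·[Hg₂²⁺] / ([Au³⁺]); log Q = -0.574.
E = E° − (0.0592/n) log Q = +0.61 − (0.0592/2)(-0.574) = +0.627 V.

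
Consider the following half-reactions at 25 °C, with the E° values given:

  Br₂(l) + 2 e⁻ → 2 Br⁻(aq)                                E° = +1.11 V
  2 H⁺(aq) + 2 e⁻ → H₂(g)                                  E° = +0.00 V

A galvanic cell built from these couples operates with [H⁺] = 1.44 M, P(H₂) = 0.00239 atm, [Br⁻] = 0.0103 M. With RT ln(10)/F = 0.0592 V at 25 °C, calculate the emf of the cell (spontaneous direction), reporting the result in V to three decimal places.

Br₂/Br⁻ is the cathode (higher E°), H⁺/H₂ the anode: E°cell = +1.11 − (+0.00) = +1.11 V, n = 2.
Overall: Br₂(l) + H₂(g) → 2 Br⁻(aq) + 2 H⁺(aq)
Q = [Br⁻]^2·[H⁺]^2 / (P(H₂)); log Q = -1.036.
E = E° − (0.0592/n) log Q = +1.11 − (0.0592/2)(-1.036) = +1.141 V.

+1.141 V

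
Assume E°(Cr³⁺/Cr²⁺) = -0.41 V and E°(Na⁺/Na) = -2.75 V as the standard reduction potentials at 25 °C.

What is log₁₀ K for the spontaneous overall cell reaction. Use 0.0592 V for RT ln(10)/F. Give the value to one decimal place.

39.5

Cathode: Cr³⁺/Cr²⁺; anode: Na⁺/Na. E°cell = +2.34 V, n = 1.
log K = nE°cell / 0.0592 = (1)(+2.34) / 0.0592 = 39.5.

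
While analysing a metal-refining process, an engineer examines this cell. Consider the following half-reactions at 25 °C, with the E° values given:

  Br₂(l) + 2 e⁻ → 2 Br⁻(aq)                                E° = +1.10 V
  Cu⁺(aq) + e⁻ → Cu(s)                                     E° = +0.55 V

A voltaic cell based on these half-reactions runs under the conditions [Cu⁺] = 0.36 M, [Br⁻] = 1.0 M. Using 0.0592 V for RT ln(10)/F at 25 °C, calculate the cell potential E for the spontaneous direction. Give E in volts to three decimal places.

+0.576 V

Br₂/Br⁻ is the cathode (higher E°), Cu⁺/Cu the anode: E°cell = +1.10 − (+0.55) = +0.55 V, n = 2.
Overall: Br₂(l) + 2 Cu(s) → 2 Br⁻(aq) + 2 Cu⁺(aq)
Q = [Br⁻]^2·[Cu⁺]^2; log Q = -0.887.
E = E° − (0.0592/n) log Q = +0.55 − (0.0592/2)(-0.887) = +0.576 V.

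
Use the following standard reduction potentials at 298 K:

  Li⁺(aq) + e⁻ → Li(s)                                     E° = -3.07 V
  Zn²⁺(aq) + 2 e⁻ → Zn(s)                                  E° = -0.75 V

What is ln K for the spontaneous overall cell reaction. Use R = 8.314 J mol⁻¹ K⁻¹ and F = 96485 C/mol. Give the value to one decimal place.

180.7

Cathode: Zn²⁺/Zn; anode: Li⁺/Li. E°cell = (-0.75) − (-3.07) = +2.32 V, with n = 2.
ΔG° = −nFE° = −RT ln K, so ln K = nFE°/(RT) = (2)(96485)(+2.32) / ((8.314)(298)) = 180.697.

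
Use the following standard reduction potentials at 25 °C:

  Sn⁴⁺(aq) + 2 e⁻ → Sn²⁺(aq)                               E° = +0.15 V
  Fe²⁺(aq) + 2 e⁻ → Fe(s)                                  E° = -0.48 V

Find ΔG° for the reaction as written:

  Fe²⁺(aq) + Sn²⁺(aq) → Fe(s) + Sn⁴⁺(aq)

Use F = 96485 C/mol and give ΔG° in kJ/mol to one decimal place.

As written, Fe²⁺/Fe is reduced (cathode) and Sn⁴⁺/Sn²⁺ is oxidised (anode), so E°cell = (-0.48) − (+0.15) = -0.63 V.
Balancing electrons gives n = 2.
ΔG° = −nFE° = −(2)(96485)(-0.63) = 121,571 J = +121.6 kJ/mol.

+121.6 kJ/mol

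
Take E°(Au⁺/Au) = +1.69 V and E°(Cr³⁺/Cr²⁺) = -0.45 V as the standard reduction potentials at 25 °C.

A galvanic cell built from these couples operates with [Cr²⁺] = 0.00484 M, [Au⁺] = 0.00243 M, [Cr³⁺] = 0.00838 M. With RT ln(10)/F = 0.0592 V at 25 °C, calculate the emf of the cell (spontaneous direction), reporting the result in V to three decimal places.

Au⁺/Au is the cathode (higher E°), Cr³⁺/Cr²⁺ the anode: E°cell = +1.69 − (-0.45) = +2.14 V, n = 1.
Overall: Au⁺(aq) + Cr²⁺(aq) → Au(s) + Cr³⁺(aq)
Q = [Cr³⁺] / ([Au⁺]·[Cr²⁺]); log Q = 2.853.
E = E° − (0.0592/n) log Q = +2.14 − (0.0592/1)(2.853) = +1.971 V.

+1.971 V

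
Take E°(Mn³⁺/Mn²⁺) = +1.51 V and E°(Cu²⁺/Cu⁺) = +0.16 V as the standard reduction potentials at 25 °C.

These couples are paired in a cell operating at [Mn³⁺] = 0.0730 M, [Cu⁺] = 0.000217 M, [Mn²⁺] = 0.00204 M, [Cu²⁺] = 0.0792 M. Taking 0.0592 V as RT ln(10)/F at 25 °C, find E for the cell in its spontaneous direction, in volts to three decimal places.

+1.290 V

Mn³⁺/Mn²⁺ is the cathode (higher E°), Cu²⁺/Cu⁺ the anode: E°cell = +1.51 − (+0.16) = +1.35 V, n = 1.
Overall: Mn³⁺(aq) + Cu⁺(aq) → Mn²⁺(aq) + Cu²⁺(aq)
Q = [Mn²⁺]·[Cu²⁺] / ([Mn³⁺]·[Cu⁺]); log Q = 1.009.
E = E° − (0.0592/n) log Q = +1.35 − (0.0592/1)(1.009) = +1.290 V.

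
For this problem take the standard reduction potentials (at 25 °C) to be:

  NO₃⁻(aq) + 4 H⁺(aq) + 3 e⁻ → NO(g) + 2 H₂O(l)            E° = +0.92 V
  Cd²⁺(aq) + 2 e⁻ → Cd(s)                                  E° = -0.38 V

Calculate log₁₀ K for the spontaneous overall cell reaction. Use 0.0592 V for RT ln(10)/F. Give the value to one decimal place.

Cathode: NO₃⁻/NO; anode: Cd²⁺/Cd. E°cell = +1.30 V, n = 6.
log K = nE°cell / 0.0592 = (6)(+1.30) / 0.0592 = 131.8.

131.8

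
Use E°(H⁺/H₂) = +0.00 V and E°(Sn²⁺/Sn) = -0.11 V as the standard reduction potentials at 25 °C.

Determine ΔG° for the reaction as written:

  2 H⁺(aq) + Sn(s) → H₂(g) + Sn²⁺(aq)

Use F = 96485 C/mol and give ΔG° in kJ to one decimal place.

-21.2 kJ

As written, H⁺/H₂ is reduced (cathode) and Sn²⁺/Sn is oxidised (anode), so E°cell = (+0.00) − (-0.11) = +0.11 V.
Balancing electrons gives n = 2.
ΔG° = −nFE° = −(2)(96485)(+0.11) = -21,227 J = -21.2 kJ.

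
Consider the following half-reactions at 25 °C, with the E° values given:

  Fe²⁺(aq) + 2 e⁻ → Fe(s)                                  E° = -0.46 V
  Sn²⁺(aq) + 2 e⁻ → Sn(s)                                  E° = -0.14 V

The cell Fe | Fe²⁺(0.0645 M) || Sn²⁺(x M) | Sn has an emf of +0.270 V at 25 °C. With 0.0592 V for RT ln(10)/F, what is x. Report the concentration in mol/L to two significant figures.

Sn²⁺/Sn is the cathode, Fe²⁺/Fe the anode: E°cell = +0.32 V, n = 2.
Overall reaction: Sn²⁺(aq) + Fe(s) → Sn(s) + Fe²⁺(aq); Q = [Fe²⁺]^1/[Sn²⁺]^1.
From E = E° − (0.0592/n) log Q: log Q = (E° − E)·n/0.0592 = (+0.32 − (+0.270))·2/0.0592 = 1.6892.
So 1·log[Sn²⁺] = 1·log(0.0645) − log Q = -1.1904 − (1.6892) = -2.8796; [Sn²⁺] = 10^(-2.8796) ≈ 0.0013 M.

0.0013 M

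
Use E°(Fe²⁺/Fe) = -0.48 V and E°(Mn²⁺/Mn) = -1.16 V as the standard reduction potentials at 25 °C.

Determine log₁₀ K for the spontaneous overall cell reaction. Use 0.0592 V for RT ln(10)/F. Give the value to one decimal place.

23.0

Cathode: Fe²⁺/Fe; anode: Mn²⁺/Mn. E°cell = +0.68 V, n = 2.
log K = nE°cell / 0.0592 = (2)(+0.68) / 0.0592 = 23.0.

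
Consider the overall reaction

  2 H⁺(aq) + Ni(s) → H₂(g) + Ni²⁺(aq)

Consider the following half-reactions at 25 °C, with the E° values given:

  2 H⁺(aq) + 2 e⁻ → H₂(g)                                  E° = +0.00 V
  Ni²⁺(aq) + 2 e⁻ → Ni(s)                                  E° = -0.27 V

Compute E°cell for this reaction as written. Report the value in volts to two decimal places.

+0.27 V

The H⁺/H₂ couple has the higher reduction potential, so it is the cathode; Ni²⁺/Ni is oxidised at the anode.
E°cell = E°(cathode) − E°(anode) = (+0.00) − (-0.27) = +0.27 V.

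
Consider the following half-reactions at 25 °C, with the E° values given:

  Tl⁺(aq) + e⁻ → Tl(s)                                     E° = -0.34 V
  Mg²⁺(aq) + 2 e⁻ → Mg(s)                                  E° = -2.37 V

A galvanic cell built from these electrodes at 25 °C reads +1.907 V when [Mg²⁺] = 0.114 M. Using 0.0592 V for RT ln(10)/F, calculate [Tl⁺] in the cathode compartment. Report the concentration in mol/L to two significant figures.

Tl⁺/Tl is the cathode, Mg²⁺/Mg the anode: E°cell = +2.03 V, n = 2.
Overall reaction: 2 Tl⁺(aq) + Mg(s) → 2 Tl(s) + Mg²⁺(aq); Q = [Mg²⁺]^1/[Tl⁺]^2.
From E = E° − (0.0592/n) log Q: log Q = (E° − E)·n/0.0592 = (+2.03 − (+1.907))·2/0.0592 = 4.1554.
So 2·log[Tl⁺] = 1·log(0.114) − log Q = -0.9431 − (4.1554) = -5.0985; log[Tl⁺] = -5.0985 / 2 = -2.5492; [Tl⁺] = 10^(-2.5492) ≈ 0.0028 M.

0.0028 M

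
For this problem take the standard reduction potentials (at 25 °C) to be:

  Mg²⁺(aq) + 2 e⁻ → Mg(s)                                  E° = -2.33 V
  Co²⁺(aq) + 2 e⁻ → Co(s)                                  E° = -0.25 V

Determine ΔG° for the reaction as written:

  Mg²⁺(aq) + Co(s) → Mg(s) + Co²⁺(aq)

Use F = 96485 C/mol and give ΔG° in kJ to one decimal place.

+401.4 kJ

As written, Mg²⁺/Mg is reduced (cathode) and Co²⁺/Co is oxidised (anode), so E°cell = (-2.33) − (-0.25) = -2.08 V.
Balancing electrons gives n = 2.
ΔG° = −nFE° = −(2)(96485)(-2.08) = 401,378 J = +401.4 kJ.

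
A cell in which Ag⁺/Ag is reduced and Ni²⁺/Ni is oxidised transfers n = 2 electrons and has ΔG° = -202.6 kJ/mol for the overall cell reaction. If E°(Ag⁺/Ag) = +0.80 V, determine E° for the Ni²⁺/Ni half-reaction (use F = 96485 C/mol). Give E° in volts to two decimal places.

E°cell = −ΔG°/(nF) = −(-202.6×10³)/((2)(96485)) = +1.050 V.
Since Ag⁺/Ag is the cathode and Ni²⁺/Ni the anode, E°cell = E°(Ag⁺/Ag) − E°(Ni²⁺/Ni).
So E°(Ni²⁺/Ni) = E°(Ag⁺/Ag) − E°cell = (+0.80) − (+1.050) = -0.25 V.

-0.25 V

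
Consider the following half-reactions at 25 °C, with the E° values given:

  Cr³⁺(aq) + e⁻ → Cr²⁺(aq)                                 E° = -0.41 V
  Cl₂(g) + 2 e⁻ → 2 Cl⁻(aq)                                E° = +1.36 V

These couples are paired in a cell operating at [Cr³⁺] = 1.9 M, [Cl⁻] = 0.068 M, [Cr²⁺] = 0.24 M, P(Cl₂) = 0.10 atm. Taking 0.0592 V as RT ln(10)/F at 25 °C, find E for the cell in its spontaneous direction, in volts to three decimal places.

Cl₂/Cl⁻ is the cathode (higher E°), Cr³⁺/Cr²⁺ the anode: E°cell = +1.36 − (-0.41) = +1.77 V, n = 2.
Overall: Cl₂(g) + 2 Cr²⁺(aq) → 2 Cl⁻(aq) + 2 Cr³⁺(aq)
Q = [Cl⁻]^2·[Cr³⁺]^2 / (P(Cl₂)·[Cr²⁺]^2); log Q = 0.462.
E = E° − (0.0592/n) log Q = +1.77 − (0.0592/2)(0.462) = +1.756 V.

+1.756 V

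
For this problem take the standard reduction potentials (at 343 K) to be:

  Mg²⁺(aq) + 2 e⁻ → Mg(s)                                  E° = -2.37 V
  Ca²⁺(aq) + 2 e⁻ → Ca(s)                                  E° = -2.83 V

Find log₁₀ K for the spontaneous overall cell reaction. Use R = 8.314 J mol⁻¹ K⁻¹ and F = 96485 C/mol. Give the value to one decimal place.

13.5

Cathode: Mg²⁺/Mg; anode: Ca²⁺/Ca. E°cell = (-2.37) − (-2.83) = +0.46 V, with n = 2.
ΔG° = −nFE° = −RT ln K, so ln K = nFE°/(RT) = (2)(96485)(+0.46) / ((8.314)(343)) = 31.127.
log₁₀ K = 31.127 / ln 10 = 13.5.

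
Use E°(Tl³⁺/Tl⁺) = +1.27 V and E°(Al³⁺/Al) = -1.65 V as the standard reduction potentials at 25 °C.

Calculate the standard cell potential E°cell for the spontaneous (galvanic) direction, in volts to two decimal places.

+2.92 V

The Tl³⁺/Tl⁺ couple has the higher reduction potential, so it is the cathode; Al³⁺/Al is oxidised at the anode.
E°cell = E°(cathode) − E°(anode) = (+1.27) − (-1.65) = +2.92 V.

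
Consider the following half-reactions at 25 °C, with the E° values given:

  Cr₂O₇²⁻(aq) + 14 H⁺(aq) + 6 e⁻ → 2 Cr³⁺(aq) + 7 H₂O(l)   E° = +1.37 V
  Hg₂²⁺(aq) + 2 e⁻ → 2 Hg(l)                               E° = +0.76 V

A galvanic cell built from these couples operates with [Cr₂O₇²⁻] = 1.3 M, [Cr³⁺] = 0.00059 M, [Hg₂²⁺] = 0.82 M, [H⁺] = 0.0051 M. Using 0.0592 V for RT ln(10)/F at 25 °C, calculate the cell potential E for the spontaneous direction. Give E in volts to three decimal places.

+0.361 V

Cr₂O₇²⁻/Cr³⁺ is the cathode (higher E°), Hg₂²⁺/Hg the anode: E°cell = +1.37 − (+0.76) = +0.61 V, n = 6.
Overall: Cr₂O₇²⁻(aq) + 14 H⁺(aq) + 6 Hg(l) → 2 Cr³⁺(aq) + 7 H₂O(l) + 3 Hg₂²⁺(aq)
Q = [Cr³⁺]^2·[Hg₂²⁺]^3 / ([Cr₂O₇²⁻]·[H⁺]^14); log Q = 25.263.
E = E° − (0.0592/n) log Q = +0.61 − (0.0592/6)(25.263) = +0.361 V.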